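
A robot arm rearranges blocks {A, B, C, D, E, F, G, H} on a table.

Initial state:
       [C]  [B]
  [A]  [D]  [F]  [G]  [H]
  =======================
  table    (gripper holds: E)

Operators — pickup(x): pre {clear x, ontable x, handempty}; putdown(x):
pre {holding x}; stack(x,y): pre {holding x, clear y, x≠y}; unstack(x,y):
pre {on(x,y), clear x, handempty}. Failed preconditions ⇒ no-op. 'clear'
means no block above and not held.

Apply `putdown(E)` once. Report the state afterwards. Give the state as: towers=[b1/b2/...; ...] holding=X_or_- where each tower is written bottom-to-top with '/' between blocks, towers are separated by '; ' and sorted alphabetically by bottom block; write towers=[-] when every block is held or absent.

before: towers=[A; D/C; F/B; G; H] holding=E
pre[putdown(E)]: holding(E) ✓
all met → apply putdown(E)
after:  towers=[A; D/C; E; F/B; G; H] holding=-

towers=[A; D/C; E; F/B; G; H] holding=-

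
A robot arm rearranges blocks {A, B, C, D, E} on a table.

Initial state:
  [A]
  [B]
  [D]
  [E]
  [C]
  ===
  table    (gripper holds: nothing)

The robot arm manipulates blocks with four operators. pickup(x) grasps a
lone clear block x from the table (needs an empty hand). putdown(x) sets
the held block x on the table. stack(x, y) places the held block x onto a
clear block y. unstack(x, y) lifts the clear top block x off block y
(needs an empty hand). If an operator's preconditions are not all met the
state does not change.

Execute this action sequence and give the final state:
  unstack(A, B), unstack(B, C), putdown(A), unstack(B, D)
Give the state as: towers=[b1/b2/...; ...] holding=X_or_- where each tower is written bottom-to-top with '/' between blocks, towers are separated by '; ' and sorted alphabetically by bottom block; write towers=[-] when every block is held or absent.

towers=[A; C/E/D] holding=B

step 1 (unstack(A, B)): towers=[C/E/D/B] holding=A
step 2 (unstack(B, C)) [no-op]: towers=[C/E/D/B] holding=A
step 3 (putdown(A)): towers=[A; C/E/D/B] holding=-
step 4 (unstack(B, D)): towers=[A; C/E/D] holding=B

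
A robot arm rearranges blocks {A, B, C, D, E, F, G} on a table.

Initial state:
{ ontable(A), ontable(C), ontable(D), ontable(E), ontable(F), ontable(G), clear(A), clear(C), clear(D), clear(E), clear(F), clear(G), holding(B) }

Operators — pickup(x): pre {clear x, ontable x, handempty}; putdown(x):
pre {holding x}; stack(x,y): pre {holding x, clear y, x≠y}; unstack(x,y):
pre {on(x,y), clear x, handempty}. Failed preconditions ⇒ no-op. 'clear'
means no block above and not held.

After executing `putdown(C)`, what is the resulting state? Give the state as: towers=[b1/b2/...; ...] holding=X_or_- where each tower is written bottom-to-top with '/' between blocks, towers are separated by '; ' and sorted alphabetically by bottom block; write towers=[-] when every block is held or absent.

before: towers=[A; C; D; E; F; G] holding=B
pre[putdown(C)]: holding(C) no
holding(C) unmet → putdown(C) is a no-op
after:  towers=[A; C; D; E; F; G] holding=B

towers=[A; C; D; E; F; G] holding=B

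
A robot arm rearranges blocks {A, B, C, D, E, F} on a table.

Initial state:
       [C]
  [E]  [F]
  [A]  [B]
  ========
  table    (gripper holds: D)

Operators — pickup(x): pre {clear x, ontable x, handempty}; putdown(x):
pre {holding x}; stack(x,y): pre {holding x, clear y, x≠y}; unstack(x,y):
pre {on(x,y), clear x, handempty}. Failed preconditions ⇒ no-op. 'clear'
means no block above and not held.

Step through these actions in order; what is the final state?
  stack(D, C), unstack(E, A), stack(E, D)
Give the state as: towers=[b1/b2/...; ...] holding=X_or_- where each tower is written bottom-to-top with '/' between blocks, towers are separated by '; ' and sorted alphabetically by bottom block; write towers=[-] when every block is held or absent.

towers=[A; B/F/C/D/E] holding=-

step 1 (stack(D, C)): towers=[A/E; B/F/C/D] holding=-
step 2 (unstack(E, A)): towers=[A; B/F/C/D] holding=E
step 3 (stack(E, D)): towers=[A; B/F/C/D/E] holding=-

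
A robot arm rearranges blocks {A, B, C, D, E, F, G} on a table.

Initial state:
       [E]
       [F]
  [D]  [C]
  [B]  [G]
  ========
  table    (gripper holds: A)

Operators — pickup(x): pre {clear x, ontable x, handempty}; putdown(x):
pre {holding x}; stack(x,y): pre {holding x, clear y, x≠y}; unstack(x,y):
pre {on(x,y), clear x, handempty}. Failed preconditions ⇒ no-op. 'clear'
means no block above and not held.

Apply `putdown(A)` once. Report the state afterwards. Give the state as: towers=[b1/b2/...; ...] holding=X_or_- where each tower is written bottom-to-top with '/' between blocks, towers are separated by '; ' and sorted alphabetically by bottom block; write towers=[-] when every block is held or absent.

towers=[A; B/D; G/C/F/E] holding=-

before: towers=[B/D; G/C/F/E] holding=A
pre[putdown(A)]: holding(A) ✓
all met → apply putdown(A)
after:  towers=[A; B/D; G/C/F/E] holding=-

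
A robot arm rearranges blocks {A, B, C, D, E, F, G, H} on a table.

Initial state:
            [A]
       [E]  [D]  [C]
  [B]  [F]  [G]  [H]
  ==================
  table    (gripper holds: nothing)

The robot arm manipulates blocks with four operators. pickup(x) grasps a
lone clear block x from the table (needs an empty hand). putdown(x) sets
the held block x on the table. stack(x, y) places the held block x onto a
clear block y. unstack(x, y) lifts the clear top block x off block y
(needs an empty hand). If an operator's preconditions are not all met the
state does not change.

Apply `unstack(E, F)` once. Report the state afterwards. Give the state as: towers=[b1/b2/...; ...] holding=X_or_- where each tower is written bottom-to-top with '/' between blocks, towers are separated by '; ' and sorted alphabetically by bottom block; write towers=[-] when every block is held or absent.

towers=[B; F; G/D/A; H/C] holding=E

before: towers=[B; F/E; G/D/A; H/C] holding=-
pre[unstack(E, F)]: on(E,F) yes, clear(E) yes, handempty yes
all met → apply unstack(E, F)
after:  towers=[B; F; G/D/A; H/C] holding=E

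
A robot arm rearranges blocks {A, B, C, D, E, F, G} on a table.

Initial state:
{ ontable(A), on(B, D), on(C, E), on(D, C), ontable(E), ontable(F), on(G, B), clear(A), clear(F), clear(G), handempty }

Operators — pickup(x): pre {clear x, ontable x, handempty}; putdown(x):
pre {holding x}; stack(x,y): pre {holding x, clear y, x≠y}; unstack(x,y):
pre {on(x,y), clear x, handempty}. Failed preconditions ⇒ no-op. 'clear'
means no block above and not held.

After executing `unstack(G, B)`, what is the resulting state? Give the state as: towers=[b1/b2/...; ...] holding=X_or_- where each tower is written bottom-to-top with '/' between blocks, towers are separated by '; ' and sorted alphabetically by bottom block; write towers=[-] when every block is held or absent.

towers=[A; E/C/D/B; F] holding=G

before: towers=[A; E/C/D/B/G; F] holding=-
pre[unstack(G, B)]: on(G,B) yes, clear(G) yes, handempty yes
all met → apply unstack(G, B)
after:  towers=[A; E/C/D/B; F] holding=G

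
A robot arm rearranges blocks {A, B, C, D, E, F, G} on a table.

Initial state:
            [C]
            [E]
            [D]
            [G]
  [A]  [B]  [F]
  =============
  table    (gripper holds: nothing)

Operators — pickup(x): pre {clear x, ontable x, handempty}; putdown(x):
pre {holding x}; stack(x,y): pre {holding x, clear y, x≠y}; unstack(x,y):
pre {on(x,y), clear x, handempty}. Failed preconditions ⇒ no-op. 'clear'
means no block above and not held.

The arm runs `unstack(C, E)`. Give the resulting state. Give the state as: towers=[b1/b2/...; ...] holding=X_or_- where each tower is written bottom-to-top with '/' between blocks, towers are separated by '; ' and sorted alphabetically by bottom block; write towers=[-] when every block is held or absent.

before: towers=[A; B; F/G/D/E/C] holding=-
pre[unstack(C, E)]: on(C,E) yes, clear(C) yes, handempty yes
all met → apply unstack(C, E)
after:  towers=[A; B; F/G/D/E] holding=C

towers=[A; B; F/G/D/E] holding=C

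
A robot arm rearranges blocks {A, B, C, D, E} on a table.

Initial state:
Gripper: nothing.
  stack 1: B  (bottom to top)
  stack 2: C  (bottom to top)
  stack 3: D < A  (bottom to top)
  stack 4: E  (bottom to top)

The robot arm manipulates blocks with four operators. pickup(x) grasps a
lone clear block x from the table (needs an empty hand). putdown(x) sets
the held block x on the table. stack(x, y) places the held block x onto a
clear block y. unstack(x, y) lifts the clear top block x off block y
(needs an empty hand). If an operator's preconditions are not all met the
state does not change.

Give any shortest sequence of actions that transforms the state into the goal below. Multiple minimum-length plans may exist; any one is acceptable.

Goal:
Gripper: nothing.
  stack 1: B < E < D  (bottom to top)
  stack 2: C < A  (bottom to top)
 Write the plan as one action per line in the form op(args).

unstack(A, D)
stack(A, C)
pickup(E)
stack(E, B)
pickup(D)
stack(D, E)

step 1 (unstack(A, D)): towers=[B; C; D; E] holding=A
step 2 (stack(A, C)): towers=[B; C/A; D; E] holding=-
step 3 (pickup(E)): towers=[B; C/A; D] holding=E
step 4 (stack(E, B)): towers=[B/E; C/A; D] holding=-
step 5 (pickup(D)): towers=[B/E; C/A] holding=D
step 6 (stack(D, E)): towers=[B/E/D; C/A] holding=-
goal check: towers=[B/E/D; C/A] holding=- — reached (length 6, optimal by BFS)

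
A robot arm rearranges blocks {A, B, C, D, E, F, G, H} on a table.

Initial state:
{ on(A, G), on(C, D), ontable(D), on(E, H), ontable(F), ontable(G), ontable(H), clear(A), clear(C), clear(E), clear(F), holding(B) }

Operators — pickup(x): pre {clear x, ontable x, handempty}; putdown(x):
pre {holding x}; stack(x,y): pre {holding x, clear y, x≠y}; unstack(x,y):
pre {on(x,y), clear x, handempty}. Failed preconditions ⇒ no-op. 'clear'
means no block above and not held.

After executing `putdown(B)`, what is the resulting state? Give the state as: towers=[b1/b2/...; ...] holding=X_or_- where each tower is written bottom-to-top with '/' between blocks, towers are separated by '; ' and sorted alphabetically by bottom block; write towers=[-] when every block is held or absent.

towers=[B; D/C; F; G/A; H/E] holding=-

before: towers=[D/C; F; G/A; H/E] holding=B
pre[putdown(B)]: holding(B) yes
all met → apply putdown(B)
after:  towers=[B; D/C; F; G/A; H/E] holding=-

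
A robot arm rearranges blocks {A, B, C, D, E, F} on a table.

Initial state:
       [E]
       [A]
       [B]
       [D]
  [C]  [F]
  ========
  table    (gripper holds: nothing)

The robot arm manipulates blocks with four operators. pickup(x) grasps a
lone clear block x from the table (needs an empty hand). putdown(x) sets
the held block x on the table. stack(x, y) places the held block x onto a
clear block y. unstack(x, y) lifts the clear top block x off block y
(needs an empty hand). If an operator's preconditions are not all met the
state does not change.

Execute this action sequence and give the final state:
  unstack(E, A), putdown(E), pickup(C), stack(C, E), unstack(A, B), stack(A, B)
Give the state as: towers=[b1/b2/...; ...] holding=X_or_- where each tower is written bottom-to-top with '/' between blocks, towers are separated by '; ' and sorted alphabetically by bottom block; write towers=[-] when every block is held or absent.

towers=[E/C; F/D/B/A] holding=-

step 1 (unstack(E, A)): towers=[C; F/D/B/A] holding=E
step 2 (putdown(E)): towers=[C; E; F/D/B/A] holding=-
step 3 (pickup(C)): towers=[E; F/D/B/A] holding=C
step 4 (stack(C, E)): towers=[E/C; F/D/B/A] holding=-
step 5 (unstack(A, B)): towers=[E/C; F/D/B] holding=A
step 6 (stack(A, B)): towers=[E/C; F/D/B/A] holding=-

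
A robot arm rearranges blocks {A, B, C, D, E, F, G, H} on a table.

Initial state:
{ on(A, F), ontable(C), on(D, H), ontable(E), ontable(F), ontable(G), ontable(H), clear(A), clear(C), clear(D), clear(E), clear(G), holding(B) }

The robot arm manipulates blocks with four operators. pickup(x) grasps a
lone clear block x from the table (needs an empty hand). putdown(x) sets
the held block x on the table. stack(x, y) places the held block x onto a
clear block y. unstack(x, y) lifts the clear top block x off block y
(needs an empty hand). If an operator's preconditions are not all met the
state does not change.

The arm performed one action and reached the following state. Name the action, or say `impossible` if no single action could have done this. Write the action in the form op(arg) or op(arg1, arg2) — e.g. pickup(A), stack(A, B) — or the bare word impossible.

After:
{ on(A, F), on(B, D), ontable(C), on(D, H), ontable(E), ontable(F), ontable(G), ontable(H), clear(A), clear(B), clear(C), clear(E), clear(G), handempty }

stack(B, D)

target: towers=[C; E; F/A; G; H/D/B] holding=-
        putdown(B) → towers=[B; C; E; F/A; G; H/D] holding=-
       stack(B, G) → towers=[C; E; F/A; G/B; H/D] holding=-
       stack(B, A) → towers=[C; E; F/A/B; G; H/D] holding=-
       stack(B, E) → towers=[C; E/B; F/A; G; H/D] holding=-
       stack(B, D) → towers=[C; E; F/A; G; H/D/B] holding=-  ← match
       stack(B, C) → towers=[C/B; E; F/A; G; H/D] holding=-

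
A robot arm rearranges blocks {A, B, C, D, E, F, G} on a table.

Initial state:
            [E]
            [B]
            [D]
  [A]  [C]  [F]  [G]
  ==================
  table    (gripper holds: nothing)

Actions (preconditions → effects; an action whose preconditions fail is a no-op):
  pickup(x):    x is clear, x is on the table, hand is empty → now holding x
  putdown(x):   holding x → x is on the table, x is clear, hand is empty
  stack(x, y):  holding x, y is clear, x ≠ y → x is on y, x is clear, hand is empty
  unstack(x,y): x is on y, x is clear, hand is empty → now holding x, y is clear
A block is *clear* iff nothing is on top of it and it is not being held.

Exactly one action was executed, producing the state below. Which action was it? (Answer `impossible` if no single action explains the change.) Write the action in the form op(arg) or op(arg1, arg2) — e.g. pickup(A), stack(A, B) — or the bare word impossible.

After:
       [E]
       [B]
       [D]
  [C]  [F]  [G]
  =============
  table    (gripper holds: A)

pickup(A)

target: towers=[C; F/D/B/E; G] holding=A
         pickup(G) → towers=[A; C; F/D/B/E] holding=G
         pickup(A) → towers=[C; F/D/B/E; G] holding=A  ← match
     unstack(E, B) → towers=[A; C; F/D/B; G] holding=E
         pickup(C) → towers=[A; F/D/B/E; G] holding=C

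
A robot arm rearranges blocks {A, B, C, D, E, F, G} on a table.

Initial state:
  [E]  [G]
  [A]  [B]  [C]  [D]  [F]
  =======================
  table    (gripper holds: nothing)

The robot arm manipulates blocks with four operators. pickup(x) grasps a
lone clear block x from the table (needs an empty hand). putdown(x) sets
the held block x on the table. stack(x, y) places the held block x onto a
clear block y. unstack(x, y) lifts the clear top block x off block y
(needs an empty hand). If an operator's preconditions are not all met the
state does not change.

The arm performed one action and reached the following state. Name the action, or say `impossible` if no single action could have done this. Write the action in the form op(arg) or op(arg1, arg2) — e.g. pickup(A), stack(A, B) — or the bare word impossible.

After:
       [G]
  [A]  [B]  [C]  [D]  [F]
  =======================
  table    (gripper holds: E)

target: towers=[A; B/G; C; D; F] holding=E
         pickup(F) → towers=[A/E; B/G; C; D] holding=F
     unstack(G, B) → towers=[A/E; B; C; D; F] holding=G
         pickup(D) → towers=[A/E; B/G; C; F] holding=D
     unstack(E, A) → towers=[A; B/G; C; D; F] holding=E  ← match
         pickup(C) → towers=[A/E; B/G; D; F] holding=C

unstack(E, A)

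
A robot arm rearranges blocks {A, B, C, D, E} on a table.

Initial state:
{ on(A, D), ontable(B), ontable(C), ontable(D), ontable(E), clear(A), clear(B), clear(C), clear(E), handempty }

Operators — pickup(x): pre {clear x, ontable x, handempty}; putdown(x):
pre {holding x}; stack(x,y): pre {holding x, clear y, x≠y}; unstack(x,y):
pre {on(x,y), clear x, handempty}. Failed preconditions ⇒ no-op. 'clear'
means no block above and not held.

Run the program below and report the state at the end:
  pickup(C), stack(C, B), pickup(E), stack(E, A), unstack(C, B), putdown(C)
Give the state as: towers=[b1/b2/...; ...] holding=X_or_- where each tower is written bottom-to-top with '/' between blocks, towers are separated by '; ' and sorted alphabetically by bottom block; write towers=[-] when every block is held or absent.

step 1 (pickup(C)): towers=[B; D/A; E] holding=C
step 2 (stack(C, B)): towers=[B/C; D/A; E] holding=-
step 3 (pickup(E)): towers=[B/C; D/A] holding=E
step 4 (stack(E, A)): towers=[B/C; D/A/E] holding=-
step 5 (unstack(C, B)): towers=[B; D/A/E] holding=C
step 6 (putdown(C)): towers=[B; C; D/A/E] holding=-

towers=[B; C; D/A/E] holding=-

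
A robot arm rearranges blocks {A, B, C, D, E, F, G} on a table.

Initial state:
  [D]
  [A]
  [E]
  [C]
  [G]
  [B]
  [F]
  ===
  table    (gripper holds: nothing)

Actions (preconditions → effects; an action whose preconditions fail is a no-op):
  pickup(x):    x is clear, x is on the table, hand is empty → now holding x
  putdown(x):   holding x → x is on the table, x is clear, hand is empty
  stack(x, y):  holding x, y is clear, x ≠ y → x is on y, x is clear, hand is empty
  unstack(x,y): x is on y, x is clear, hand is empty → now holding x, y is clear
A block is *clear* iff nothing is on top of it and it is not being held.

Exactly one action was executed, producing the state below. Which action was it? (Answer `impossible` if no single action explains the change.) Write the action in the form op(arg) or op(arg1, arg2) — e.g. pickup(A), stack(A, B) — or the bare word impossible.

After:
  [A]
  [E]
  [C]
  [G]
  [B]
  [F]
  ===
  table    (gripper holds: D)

target: towers=[F/B/G/C/E/A] holding=D
     unstack(D, A) → towers=[F/B/G/C/E/A] holding=D  ← match

unstack(D, A)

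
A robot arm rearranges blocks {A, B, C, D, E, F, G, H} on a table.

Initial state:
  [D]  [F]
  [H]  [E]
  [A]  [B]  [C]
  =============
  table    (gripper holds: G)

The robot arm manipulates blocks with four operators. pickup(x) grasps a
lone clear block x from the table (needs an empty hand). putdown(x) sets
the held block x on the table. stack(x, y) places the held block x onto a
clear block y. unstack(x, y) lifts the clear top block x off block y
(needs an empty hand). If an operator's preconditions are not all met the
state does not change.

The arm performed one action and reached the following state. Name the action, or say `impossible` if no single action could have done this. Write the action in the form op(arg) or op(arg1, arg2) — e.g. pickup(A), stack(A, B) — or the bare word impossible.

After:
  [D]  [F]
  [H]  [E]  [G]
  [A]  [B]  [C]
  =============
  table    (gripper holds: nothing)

stack(G, C)

target: towers=[A/H/D; B/E/F; C/G] holding=-
        putdown(G) → towers=[A/H/D; B/E/F; C; G] holding=-
       stack(G, F) → towers=[A/H/D; B/E/F/G; C] holding=-
       stack(G, D) → towers=[A/H/D/G; B/E/F; C] holding=-
       stack(G, C) → towers=[A/H/D; B/E/F; C/G] holding=-  ← match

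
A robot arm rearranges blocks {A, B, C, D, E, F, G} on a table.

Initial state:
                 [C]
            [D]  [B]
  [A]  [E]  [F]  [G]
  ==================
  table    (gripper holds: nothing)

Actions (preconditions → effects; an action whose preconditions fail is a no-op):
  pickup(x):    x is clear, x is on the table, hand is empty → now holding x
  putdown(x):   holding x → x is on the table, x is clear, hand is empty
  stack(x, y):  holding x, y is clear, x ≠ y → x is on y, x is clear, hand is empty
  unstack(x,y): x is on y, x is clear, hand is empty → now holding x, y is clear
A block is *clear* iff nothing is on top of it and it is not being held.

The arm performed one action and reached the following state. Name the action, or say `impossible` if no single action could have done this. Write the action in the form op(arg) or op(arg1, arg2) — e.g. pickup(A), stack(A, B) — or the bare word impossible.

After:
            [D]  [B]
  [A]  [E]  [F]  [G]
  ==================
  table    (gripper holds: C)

unstack(C, B)

target: towers=[A; E; F/D; G/B] holding=C
     unstack(D, F) → towers=[A; E; F; G/B/C] holding=D
         pickup(A) → towers=[E; F/D; G/B/C] holding=A
         pickup(E) → towers=[A; F/D; G/B/C] holding=E
     unstack(C, B) → towers=[A; E; F/D; G/B] holding=C  ← match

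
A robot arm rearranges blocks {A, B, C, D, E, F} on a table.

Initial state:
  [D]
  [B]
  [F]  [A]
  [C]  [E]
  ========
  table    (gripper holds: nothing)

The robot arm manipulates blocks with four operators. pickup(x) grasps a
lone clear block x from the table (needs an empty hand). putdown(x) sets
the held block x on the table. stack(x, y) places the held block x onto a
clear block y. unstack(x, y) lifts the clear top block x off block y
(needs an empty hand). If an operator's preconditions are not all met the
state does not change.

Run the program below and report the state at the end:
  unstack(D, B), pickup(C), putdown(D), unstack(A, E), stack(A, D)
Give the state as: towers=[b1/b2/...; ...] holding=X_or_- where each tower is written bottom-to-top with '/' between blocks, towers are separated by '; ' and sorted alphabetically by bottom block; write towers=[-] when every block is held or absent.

towers=[C/F/B; D/A; E] holding=-

step 1 (unstack(D, B)): towers=[C/F/B; E/A] holding=D
step 2 (pickup(C)) [no-op]: towers=[C/F/B; E/A] holding=D
step 3 (putdown(D)): towers=[C/F/B; D; E/A] holding=-
step 4 (unstack(A, E)): towers=[C/F/B; D; E] holding=A
step 5 (stack(A, D)): towers=[C/F/B; D/A; E] holding=-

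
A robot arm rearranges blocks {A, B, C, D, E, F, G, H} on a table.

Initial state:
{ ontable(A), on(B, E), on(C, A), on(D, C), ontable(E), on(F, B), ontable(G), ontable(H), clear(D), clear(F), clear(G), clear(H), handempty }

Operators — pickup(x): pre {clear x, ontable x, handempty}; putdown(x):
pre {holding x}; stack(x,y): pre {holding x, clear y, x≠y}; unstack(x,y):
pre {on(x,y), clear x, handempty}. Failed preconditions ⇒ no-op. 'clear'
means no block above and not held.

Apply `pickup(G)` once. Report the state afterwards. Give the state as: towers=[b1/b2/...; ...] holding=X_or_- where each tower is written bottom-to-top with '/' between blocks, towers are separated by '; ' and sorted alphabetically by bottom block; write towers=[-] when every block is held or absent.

before: towers=[A/C/D; E/B/F; G; H] holding=-
pre[pickup(G)]: clear(G) yes, ontable(G) yes, handempty yes
all met → apply pickup(G)
after:  towers=[A/C/D; E/B/F; H] holding=G

towers=[A/C/D; E/B/F; H] holding=G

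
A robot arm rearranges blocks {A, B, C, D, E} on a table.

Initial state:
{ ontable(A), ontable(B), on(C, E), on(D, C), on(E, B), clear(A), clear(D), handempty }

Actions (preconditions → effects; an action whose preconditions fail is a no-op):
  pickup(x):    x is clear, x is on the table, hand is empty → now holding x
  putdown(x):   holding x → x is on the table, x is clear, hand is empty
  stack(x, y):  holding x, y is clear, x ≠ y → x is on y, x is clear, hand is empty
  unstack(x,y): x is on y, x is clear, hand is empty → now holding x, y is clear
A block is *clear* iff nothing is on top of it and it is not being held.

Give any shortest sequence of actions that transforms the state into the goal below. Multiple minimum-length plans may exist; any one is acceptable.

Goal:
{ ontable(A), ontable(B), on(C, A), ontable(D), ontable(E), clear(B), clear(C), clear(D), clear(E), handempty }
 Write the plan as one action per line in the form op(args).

step 1 (unstack(D, C)): towers=[A; B/E/C] holding=D
step 2 (putdown(D)): towers=[A; B/E/C; D] holding=-
step 3 (unstack(C, E)): towers=[A; B/E; D] holding=C
step 4 (stack(C, A)): towers=[A/C; B/E; D] holding=-
step 5 (unstack(E, B)): towers=[A/C; B; D] holding=E
step 6 (putdown(E)): towers=[A/C; B; D; E] holding=-
goal check: towers=[A/C; B; D; E] holding=- — reached (length 6, optimal by BFS)

unstack(D, C)
putdown(D)
unstack(C, E)
stack(C, A)
unstack(E, B)
putdown(E)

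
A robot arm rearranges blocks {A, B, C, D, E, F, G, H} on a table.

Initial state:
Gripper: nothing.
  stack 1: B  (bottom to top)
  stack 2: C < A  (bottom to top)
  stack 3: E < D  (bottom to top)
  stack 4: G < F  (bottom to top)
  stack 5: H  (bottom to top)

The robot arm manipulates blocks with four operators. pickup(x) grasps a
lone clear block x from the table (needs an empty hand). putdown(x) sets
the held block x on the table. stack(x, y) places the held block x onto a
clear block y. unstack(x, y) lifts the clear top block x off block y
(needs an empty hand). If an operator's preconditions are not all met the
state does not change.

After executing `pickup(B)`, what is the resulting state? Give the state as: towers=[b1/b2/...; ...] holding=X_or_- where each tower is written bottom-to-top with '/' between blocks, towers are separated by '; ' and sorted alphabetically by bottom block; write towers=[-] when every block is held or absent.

towers=[C/A; E/D; G/F; H] holding=B

before: towers=[B; C/A; E/D; G/F; H] holding=-
pre[pickup(B)]: clear(B) ✓, ontable(B) ✓, handempty ✓
all met → apply pickup(B)
after:  towers=[C/A; E/D; G/F; H] holding=B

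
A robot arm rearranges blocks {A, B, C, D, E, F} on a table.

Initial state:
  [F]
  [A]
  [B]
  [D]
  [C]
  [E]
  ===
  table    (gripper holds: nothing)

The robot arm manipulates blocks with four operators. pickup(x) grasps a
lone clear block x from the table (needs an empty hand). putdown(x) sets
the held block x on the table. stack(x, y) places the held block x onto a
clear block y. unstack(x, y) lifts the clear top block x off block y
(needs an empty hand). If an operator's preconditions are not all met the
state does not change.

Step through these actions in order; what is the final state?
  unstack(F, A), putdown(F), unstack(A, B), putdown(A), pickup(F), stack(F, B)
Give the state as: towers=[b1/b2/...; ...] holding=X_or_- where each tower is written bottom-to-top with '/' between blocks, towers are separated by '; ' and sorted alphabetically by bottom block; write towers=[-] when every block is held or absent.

towers=[A; E/C/D/B/F] holding=-

step 1 (unstack(F, A)): towers=[E/C/D/B/A] holding=F
step 2 (putdown(F)): towers=[E/C/D/B/A; F] holding=-
step 3 (unstack(A, B)): towers=[E/C/D/B; F] holding=A
step 4 (putdown(A)): towers=[A; E/C/D/B; F] holding=-
step 5 (pickup(F)): towers=[A; E/C/D/B] holding=F
step 6 (stack(F, B)): towers=[A; E/C/D/B/F] holding=-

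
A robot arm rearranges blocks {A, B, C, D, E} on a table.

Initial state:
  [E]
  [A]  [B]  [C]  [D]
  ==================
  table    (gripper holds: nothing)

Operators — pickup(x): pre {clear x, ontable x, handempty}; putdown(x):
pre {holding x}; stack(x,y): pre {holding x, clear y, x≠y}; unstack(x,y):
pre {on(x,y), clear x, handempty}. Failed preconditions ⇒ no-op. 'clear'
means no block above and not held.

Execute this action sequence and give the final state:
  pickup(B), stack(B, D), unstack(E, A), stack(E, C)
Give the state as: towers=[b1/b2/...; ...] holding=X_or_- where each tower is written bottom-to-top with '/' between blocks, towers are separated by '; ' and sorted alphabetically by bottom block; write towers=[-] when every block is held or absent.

step 1 (pickup(B)): towers=[A/E; C; D] holding=B
step 2 (stack(B, D)): towers=[A/E; C; D/B] holding=-
step 3 (unstack(E, A)): towers=[A; C; D/B] holding=E
step 4 (stack(E, C)): towers=[A; C/E; D/B] holding=-

towers=[A; C/E; D/B] holding=-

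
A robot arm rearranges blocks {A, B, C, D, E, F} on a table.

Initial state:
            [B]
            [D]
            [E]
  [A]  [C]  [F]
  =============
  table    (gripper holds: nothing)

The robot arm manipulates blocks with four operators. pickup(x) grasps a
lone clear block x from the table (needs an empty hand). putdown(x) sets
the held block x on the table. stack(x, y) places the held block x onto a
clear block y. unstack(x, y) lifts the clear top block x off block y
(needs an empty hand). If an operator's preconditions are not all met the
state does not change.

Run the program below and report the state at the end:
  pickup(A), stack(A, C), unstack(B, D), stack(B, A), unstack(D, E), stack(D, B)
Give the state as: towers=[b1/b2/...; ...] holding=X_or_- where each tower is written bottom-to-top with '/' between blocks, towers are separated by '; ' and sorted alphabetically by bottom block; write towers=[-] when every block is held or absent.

towers=[C/A/B/D; F/E] holding=-

step 1 (pickup(A)): towers=[C; F/E/D/B] holding=A
step 2 (stack(A, C)): towers=[C/A; F/E/D/B] holding=-
step 3 (unstack(B, D)): towers=[C/A; F/E/D] holding=B
step 4 (stack(B, A)): towers=[C/A/B; F/E/D] holding=-
step 5 (unstack(D, E)): towers=[C/A/B; F/E] holding=D
step 6 (stack(D, B)): towers=[C/A/B/D; F/E] holding=-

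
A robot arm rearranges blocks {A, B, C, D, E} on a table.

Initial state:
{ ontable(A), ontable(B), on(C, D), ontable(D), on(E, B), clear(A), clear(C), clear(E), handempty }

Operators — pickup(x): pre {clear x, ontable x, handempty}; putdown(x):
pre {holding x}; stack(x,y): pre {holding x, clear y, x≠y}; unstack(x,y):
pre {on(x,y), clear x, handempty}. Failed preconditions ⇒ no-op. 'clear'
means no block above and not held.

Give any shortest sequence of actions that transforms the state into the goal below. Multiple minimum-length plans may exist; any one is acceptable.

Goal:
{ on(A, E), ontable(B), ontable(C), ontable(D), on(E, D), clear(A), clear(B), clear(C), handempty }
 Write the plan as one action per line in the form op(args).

step 1 (unstack(C, D)): towers=[A; B/E; D] holding=C
step 2 (putdown(C)): towers=[A; B/E; C; D] holding=-
step 3 (unstack(E, B)): towers=[A; B; C; D] holding=E
step 4 (stack(E, D)): towers=[A; B; C; D/E] holding=-
step 5 (pickup(A)): towers=[B; C; D/E] holding=A
step 6 (stack(A, E)): towers=[B; C; D/E/A] holding=-
goal check: towers=[B; C; D/E/A] holding=- — reached (length 6, optimal by BFS)

unstack(C, D)
putdown(C)
unstack(E, B)
stack(E, D)
pickup(A)
stack(A, E)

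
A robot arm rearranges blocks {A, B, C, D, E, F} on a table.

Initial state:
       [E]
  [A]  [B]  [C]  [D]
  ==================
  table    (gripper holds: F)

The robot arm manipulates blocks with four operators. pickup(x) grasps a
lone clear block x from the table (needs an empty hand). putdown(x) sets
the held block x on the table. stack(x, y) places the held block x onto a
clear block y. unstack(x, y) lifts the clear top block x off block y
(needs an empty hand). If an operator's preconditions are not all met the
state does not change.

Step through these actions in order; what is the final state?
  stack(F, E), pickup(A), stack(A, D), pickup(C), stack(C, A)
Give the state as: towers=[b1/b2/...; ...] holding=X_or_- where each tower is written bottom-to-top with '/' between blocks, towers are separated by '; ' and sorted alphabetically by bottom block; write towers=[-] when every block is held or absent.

towers=[B/E/F; D/A/C] holding=-

step 1 (stack(F, E)): towers=[A; B/E/F; C; D] holding=-
step 2 (pickup(A)): towers=[B/E/F; C; D] holding=A
step 3 (stack(A, D)): towers=[B/E/F; C; D/A] holding=-
step 4 (pickup(C)): towers=[B/E/F; D/A] holding=C
step 5 (stack(C, A)): towers=[B/E/F; D/A/C] holding=-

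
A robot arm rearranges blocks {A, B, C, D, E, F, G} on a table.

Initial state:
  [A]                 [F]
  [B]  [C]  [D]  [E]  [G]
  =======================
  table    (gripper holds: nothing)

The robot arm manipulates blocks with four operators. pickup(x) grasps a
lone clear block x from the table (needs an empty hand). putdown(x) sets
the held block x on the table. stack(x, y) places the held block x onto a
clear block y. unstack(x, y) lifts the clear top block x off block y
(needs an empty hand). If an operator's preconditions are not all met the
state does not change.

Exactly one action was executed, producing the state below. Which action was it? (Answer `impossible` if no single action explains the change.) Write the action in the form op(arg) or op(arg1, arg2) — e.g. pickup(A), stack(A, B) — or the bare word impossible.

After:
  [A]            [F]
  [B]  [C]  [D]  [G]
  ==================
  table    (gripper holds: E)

pickup(E)

target: towers=[B/A; C; D; G/F] holding=E
     unstack(F, G) → towers=[B/A; C; D; E; G] holding=F
         pickup(D) → towers=[B/A; C; E; G/F] holding=D
     unstack(A, B) → towers=[B; C; D; E; G/F] holding=A
         pickup(E) → towers=[B/A; C; D; G/F] holding=E  ← match
         pickup(C) → towers=[B/A; D; E; G/F] holding=C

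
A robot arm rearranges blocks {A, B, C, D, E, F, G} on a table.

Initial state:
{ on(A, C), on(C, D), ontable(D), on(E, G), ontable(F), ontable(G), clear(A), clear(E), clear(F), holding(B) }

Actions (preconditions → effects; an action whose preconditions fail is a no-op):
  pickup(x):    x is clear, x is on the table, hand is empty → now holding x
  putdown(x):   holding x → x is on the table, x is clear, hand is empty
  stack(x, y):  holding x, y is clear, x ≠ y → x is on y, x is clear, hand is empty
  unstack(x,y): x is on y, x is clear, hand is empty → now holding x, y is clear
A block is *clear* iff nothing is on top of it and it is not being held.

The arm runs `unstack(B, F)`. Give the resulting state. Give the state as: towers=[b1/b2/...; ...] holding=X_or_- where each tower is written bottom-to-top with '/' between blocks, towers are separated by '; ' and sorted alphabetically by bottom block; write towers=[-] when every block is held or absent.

towers=[D/C/A; F; G/E] holding=B

before: towers=[D/C/A; F; G/E] holding=B
pre[unstack(B, F)]: on(B,F) no, clear(B) no, handempty no
on(B,F), clear(B), handempty unmet → unstack(B, F) is a no-op
after:  towers=[D/C/A; F; G/E] holding=B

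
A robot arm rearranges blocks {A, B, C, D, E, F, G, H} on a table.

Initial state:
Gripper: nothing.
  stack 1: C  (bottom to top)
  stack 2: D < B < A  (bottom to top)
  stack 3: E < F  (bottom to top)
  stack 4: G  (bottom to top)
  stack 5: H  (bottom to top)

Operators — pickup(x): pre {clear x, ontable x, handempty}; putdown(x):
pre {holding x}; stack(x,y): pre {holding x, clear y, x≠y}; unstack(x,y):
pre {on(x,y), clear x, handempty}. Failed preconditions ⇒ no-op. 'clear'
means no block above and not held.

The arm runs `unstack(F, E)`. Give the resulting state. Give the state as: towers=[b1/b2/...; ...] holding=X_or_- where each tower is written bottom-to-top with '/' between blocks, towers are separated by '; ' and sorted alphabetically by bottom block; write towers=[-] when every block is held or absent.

before: towers=[C; D/B/A; E/F; G; H] holding=-
pre[unstack(F, E)]: on(F,E) ✓, clear(F) ✓, handempty ✓
all met → apply unstack(F, E)
after:  towers=[C; D/B/A; E; G; H] holding=F

towers=[C; D/B/A; E; G; H] holding=F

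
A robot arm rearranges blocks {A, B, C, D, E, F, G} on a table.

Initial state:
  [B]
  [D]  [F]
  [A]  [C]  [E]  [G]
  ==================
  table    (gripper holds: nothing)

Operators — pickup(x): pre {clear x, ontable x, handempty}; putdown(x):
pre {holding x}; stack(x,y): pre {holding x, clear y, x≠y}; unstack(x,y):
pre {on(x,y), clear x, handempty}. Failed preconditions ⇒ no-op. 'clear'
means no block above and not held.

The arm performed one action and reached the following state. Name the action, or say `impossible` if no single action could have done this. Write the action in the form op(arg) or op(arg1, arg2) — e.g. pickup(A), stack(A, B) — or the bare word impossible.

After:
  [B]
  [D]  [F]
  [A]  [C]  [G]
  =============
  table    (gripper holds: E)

target: towers=[A/D/B; C/F; G] holding=E
     unstack(B, D) → towers=[A/D; C/F; E; G] holding=B
     unstack(F, C) → towers=[A/D/B; C; E; G] holding=F
         pickup(G) → towers=[A/D/B; C/F; E] holding=G
         pickup(E) → towers=[A/D/B; C/F; G] holding=E  ← match

pickup(E)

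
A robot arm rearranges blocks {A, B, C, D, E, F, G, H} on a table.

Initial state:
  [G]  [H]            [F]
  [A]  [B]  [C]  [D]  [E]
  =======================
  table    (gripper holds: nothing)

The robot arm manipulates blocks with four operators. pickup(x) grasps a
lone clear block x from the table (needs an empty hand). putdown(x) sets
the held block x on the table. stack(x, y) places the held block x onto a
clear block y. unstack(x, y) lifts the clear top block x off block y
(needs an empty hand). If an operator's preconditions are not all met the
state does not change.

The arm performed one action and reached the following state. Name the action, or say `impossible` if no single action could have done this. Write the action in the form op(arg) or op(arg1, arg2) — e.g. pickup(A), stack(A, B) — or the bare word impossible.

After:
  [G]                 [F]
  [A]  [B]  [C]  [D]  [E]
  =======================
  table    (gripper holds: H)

target: towers=[A/G; B; C; D; E/F] holding=H
     unstack(G, A) → towers=[A; B/H; C; D; E/F] holding=G
     unstack(H, B) → towers=[A/G; B; C; D; E/F] holding=H  ← match
     unstack(F, E) → towers=[A/G; B/H; C; D; E] holding=F
         pickup(D) → towers=[A/G; B/H; C; E/F] holding=D
         pickup(C) → towers=[A/G; B/H; D; E/F] holding=C

unstack(H, B)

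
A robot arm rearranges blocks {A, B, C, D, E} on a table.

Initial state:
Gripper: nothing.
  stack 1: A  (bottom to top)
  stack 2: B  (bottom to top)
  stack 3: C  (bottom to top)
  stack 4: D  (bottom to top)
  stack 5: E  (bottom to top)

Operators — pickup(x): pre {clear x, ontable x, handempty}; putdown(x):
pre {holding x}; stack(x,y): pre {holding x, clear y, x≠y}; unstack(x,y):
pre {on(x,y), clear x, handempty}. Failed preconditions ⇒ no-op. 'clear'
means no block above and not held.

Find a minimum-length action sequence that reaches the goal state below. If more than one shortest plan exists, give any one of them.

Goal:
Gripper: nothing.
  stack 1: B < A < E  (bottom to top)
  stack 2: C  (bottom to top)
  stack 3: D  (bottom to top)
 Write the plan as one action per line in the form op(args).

step 1 (pickup(A)): towers=[B; C; D; E] holding=A
step 2 (stack(A, B)): towers=[B/A; C; D; E] holding=-
step 3 (pickup(E)): towers=[B/A; C; D] holding=E
step 4 (stack(E, A)): towers=[B/A/E; C; D] holding=-
goal check: towers=[B/A/E; C; D] holding=- — reached (length 4, optimal by BFS)

pickup(A)
stack(A, B)
pickup(E)
stack(E, A)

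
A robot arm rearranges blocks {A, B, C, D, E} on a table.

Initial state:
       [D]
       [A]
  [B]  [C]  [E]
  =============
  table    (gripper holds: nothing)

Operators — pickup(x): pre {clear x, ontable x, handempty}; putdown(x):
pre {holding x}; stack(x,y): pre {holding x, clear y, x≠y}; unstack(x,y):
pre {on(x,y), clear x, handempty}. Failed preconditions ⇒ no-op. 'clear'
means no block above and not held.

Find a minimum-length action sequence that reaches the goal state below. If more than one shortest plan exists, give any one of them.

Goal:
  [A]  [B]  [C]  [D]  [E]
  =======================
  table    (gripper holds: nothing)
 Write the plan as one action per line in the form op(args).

unstack(D, A)
putdown(D)
unstack(A, C)
putdown(A)

step 1 (unstack(D, A)): towers=[B; C/A; E] holding=D
step 2 (putdown(D)): towers=[B; C/A; D; E] holding=-
step 3 (unstack(A, C)): towers=[B; C; D; E] holding=A
step 4 (putdown(A)): towers=[A; B; C; D; E] holding=-
goal check: towers=[A; B; C; D; E] holding=- — reached (length 4, optimal by BFS)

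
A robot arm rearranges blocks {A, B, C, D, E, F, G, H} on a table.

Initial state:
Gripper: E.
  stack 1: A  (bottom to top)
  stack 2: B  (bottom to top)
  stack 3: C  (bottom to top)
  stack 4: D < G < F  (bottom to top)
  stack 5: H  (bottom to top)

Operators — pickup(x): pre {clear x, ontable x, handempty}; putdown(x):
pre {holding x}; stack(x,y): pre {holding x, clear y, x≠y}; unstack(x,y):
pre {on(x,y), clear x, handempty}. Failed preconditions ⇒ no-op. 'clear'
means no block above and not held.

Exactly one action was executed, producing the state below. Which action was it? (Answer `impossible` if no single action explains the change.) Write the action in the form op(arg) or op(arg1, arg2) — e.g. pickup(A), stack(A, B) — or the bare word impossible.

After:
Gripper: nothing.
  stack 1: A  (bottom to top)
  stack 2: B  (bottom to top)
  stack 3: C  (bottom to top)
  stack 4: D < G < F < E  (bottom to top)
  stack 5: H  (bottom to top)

stack(E, F)

target: towers=[A; B; C; D/G/F/E; H] holding=-
        putdown(E) → towers=[A; B; C; D/G/F; E; H] holding=-
       stack(E, A) → towers=[A/E; B; C; D/G/F; H] holding=-
       stack(E, H) → towers=[A; B; C; D/G/F; H/E] holding=-
       stack(E, B) → towers=[A; B/E; C; D/G/F; H] holding=-
       stack(E, F) → towers=[A; B; C; D/G/F/E; H] holding=-  ← match
       stack(E, C) → towers=[A; B; C/E; D/G/F; H] holding=-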